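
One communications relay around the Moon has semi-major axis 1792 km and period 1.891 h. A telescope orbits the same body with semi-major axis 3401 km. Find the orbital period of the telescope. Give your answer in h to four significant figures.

T₂ ≈ 4.944 h

Kepler's third law: T² ∝ a³, so T₂ = T₁ (a₂/a₁)^(3/2).
a₂/a₁ = 1.898, (a₂/a₁)^(3/2) = 2.615.
T₂ = 1.891 × 2.615 = 4.944 h.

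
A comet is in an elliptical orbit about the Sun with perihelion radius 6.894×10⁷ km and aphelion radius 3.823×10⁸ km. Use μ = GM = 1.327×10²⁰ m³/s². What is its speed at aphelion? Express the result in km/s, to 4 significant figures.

v ≈ 10.30 km/s

Semi-major axis a = (r_p + r_a)/2 = 2.2562×10⁸ km = 2.256×10¹¹ m.
Vis-viva: v² = μ(2/r − 1/a) = 1.327×10²⁰ × (5.231×10⁻¹² − 4.432×10⁻¹²) = 1.061×10⁸ m²/s².
v = 10300 m/s = 10.30 km/s.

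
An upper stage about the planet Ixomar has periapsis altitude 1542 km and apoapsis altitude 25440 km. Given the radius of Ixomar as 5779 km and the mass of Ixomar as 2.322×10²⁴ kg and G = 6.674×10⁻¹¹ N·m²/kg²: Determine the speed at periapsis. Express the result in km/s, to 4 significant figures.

v ≈ 5.856 km/s

μ = GM = 6.674×10⁻¹¹ × 2.322×10²⁴ = 1.550×10¹⁴ m³/s².
r_p = 5779 + 1542 = 7321.0 km = 7.3210×10⁶ m.
r_a = 5779 + 25440 = 31219 km = 3.1219×10⁷ m.
Semi-major axis a = (r_p + r_a)/2 = 19270 km = 1.927×10⁷ m.
Vis-viva: v² = μ(2/r − 1/a) = 1.550×10¹⁴ × (2.732×10⁻⁷ − 5.189×10⁻⁸) = 3.429×10⁷ m²/s².
v = 5856 m/s = 5.856 km/s.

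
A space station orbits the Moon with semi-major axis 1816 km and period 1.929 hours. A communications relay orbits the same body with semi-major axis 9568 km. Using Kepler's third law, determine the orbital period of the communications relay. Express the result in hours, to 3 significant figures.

Kepler's third law: T² ∝ a³, so T₂ = T₁ (a₂/a₁)^(3/2).
a₂/a₁ = 5.269, (a₂/a₁)^(3/2) = 12.09.
T₂ = 1.929 × 12.09 = 23.33 hours.

T₂ ≈ 23.3 hours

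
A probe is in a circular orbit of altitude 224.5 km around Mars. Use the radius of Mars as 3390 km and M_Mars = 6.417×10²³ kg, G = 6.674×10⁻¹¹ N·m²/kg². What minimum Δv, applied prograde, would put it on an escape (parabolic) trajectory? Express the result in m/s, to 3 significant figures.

μ = GM = 6.674×10⁻¹¹ × 6.417×10²³ = 4.283×10¹³ m³/s².
r = 3390 + 224.5 = 3614.5 km = 3.6145×10⁶ m.
Circular speed v_c = √(μ/r) = 3442 m/s.
Escape speed v_esc = √(2μ/r) = √2 × v_c = 4868 m/s.
Δv = v_esc − v_c = 1426 m/s.

Δv ≈ 1430 m/s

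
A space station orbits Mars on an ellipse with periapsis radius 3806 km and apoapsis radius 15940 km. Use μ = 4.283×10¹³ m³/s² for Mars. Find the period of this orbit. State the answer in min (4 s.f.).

T ≈ 496.4 min

Semi-major axis a = (r_p + r_a)/2 = (3806.0 + 15940)/2 = 9873.0 km = 9.873×10⁶ m.
By Kepler's third law T = 2π√(a³/μ) = 2π × 4.740×10³ = 2.978×10⁴ s.
= 496.4 min.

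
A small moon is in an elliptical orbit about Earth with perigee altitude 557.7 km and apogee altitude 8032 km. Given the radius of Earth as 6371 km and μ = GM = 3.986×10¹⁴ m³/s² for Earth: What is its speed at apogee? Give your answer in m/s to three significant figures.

r_p = 6371 + 557.7 = 6928.7 km = 6.9287×10⁶ m.
r_a = 6371 + 8032 = 14403 km = 1.4403×10⁷ m.
Semi-major axis a = (r_p + r_a)/2 = 10666 km = 1.067×10⁷ m.
Vis-viva: v² = μ(2/r − 1/a) = 3.986×10¹⁴ × (1.389×10⁻⁷ − 9.376×10⁻⁸) = 1.798×10⁷ m²/s².
v = 4240 m/s.

v ≈ 4240 m/s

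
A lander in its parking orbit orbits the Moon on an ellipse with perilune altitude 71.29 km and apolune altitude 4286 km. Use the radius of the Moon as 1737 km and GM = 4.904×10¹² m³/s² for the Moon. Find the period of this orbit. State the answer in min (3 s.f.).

T ≈ 366 min

r_p = 1737 + 71.29 = 1808.3 km = 1.8083×10⁶ m.
r_a = 1737 + 4286 = 6023.0 km = 6.0230×10⁶ m.
Semi-major axis a = (r_p + r_a)/2 = (1808.3 + 6023.0)/2 = 3915.6 km = 3.916×10⁶ m.
By Kepler's third law T = 2π√(a³/μ) = 2π × 3.499×10³ = 2.198×10⁴ s.
= 366.4 min.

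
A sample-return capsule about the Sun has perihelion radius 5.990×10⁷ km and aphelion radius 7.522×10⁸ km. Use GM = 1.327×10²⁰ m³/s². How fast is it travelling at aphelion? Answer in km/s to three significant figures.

v ≈ 5.10 km/s

Semi-major axis a = (r_p + r_a)/2 = 4.0605×10⁸ km = 4.060×10¹¹ m.
Vis-viva: v² = μ(2/r − 1/a) = 1.327×10²⁰ × (2.659×10⁻¹² − 2.463×10⁻¹²) = 2.602×10⁷ m²/s².
v = 5101 m/s = 5.101 km/s.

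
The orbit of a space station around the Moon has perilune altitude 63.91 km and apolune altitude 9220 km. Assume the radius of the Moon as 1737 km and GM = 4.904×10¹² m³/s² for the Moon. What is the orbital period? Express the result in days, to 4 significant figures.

T ≈ 0.5291 days

r_p = 1737 + 63.91 = 1800.9 km = 1.8009×10⁶ m.
r_a = 1737 + 9220 = 10957 km = 1.0957×10⁷ m.
Semi-major axis a = (r_p + r_a)/2 = (1800.9 + 10957)/2 = 6379.0 km = 6.379×10⁶ m.
By Kepler's third law T = 2π√(a³/μ) = 2π × 7.275×10³ = 4.571×10⁴ s.
= 0.5291 days.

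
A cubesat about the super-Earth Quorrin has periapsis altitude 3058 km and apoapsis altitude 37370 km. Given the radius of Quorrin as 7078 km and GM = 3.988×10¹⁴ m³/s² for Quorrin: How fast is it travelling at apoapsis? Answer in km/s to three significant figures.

r_p = 7078 + 3058 = 10136 km = 1.0136×10⁷ m.
r_a = 7078 + 37370 = 44448 km = 4.4448×10⁷ m.
Semi-major axis a = (r_p + r_a)/2 = 27292 km = 2.729×10⁷ m.
Vis-viva: v² = μ(2/r − 1/a) = 3.988×10¹⁴ × (4.500×10⁻⁸ − 3.664×10⁻⁸) = 3.332×10⁶ m²/s².
v = 1825 m/s = 1.825 km/s.

v ≈ 1.83 km/s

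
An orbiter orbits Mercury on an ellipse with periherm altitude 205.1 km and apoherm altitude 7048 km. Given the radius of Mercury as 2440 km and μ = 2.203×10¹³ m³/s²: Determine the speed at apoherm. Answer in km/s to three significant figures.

r_p = 2440 + 205.1 = 2645.1 km = 2.6451×10⁶ m.
r_a = 2440 + 7048 = 9488.0 km = 9.4880×10⁶ m.
Semi-major axis a = (r_p + r_a)/2 = 6066.6 km = 6.067×10⁶ m.
Vis-viva: v² = μ(2/r − 1/a) = 2.203×10¹³ × (2.108×10⁻⁷ − 1.648×10⁻⁷) = 1.012×10⁶ m²/s².
v = 1006 m/s = 1.006 km/s.

v ≈ 1.01 km/s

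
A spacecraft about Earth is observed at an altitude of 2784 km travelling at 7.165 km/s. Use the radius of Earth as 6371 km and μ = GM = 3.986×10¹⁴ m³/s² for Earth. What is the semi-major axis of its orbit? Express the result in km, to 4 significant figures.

r = 6371 + 2784 = 9155.0 km = 9.155×10⁶ m.
Specific orbital energy ε = v²/2 − μ/r = (7165)²/2 − 3.986×10¹⁴/9.155×10⁶ = -1.787×10⁷ J/kg.
Since ε = −μ/(2a), a = −μ/(2ε) = 1.115×10⁷ m = 11152 km.

a ≈ 11150 km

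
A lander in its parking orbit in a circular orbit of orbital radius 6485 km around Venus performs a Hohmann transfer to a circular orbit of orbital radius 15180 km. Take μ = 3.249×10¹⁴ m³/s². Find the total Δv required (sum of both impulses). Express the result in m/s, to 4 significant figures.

Δv_total ≈ 2348 m/s

r₁ = 6485 km = 6.485×10⁶ m.
r₂ = 15180 km = 1.518×10⁷ m.
Transfer ellipse a_t = (r₁ + r₂)/2 = 1.083×10⁷ m.
At r₁: circular v_c1 = √(μ/r₁) = 7078 m/s; transfer-periapsis v_p = √[μ(2/r₁ − 1/a_t)] = 8379 m/s.
Δv₁ = v_p − v_c1 = 1301 m/s.
At r₂: circular v_c2 = √(μ/r₂) = 4626 m/s; transfer-apoapsis v_a = √[μ(2/r₂ − 1/a_t)] = 3580 m/s.
Δv₂ = v_c2 − v_a = 1047 m/s.
Total Δv = Δv₁ + Δv₂ = 2348 m/s.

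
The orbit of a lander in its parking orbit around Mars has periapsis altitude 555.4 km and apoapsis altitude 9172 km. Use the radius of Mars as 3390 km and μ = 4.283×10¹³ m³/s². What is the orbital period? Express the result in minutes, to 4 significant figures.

T ≈ 379.4 minutes

r_p = 3390 + 555.4 = 3945.4 km = 3.9454×10⁶ m.
r_a = 3390 + 9172 = 12562 km = 1.2562×10⁷ m.
Semi-major axis a = (r_p + r_a)/2 = (3945.4 + 12562)/2 = 8253.7 km = 8.254×10⁶ m.
By Kepler's third law T = 2π√(a³/μ) = 2π × 3.623×10³ = 2.277×10⁴ s.
= 379.4 minutes.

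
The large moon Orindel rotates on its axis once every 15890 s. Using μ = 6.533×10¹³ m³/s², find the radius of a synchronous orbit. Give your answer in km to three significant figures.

A synchronous orbit has period T, so by Kepler's third law a = (μT²/4π²)^(1/3).
μT²/4π² = 6.533×10¹³ × (1.589×10⁴)² / 39.48 = 4.178×10²⁰ m³.
a = 7.476×10⁶ m = 7476.0 km.

r_sync ≈ 7480 km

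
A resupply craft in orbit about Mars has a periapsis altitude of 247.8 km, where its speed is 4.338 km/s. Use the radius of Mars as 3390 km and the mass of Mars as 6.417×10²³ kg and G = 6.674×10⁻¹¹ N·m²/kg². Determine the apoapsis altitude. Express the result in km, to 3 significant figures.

apoapsis altitude ≈ 11100 km

μ = GM = 6.674×10⁻¹¹ × 6.417×10²³ = 4.283×10¹³ m³/s².
r_p = 3390 + 247.8 = 3637.8 km = 3.638×10⁶ m.
Specific energy ε = v²/2 − μ/r = -2.364×10⁶ J/kg, so a = −μ/(2ε) = 9.059×10⁶ m.
The apsides satisfy r_p + r_a = 2a, so the apoapsis radius is 2a − r_p = 1.448×10⁷ m = 14481 km.
Apoapsis altitude = 14481 − 3390 = 11091 km.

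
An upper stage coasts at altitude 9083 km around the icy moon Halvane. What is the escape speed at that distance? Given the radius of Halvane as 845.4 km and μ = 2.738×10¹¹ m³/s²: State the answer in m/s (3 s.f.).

v_esc ≈ 235 m/s

r = 845.4 + 9083 = 9928.4 km = 9.9284×10⁶ m.
Escape speed v_esc = √(2μ/r) = √(2 × 2.738×10¹¹ / 9.928×10⁶) = √(5.515×10⁴) = 234.9 m/s.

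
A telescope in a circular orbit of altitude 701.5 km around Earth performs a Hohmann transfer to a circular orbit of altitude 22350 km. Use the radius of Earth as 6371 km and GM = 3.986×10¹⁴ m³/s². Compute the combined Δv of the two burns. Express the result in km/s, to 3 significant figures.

Δv_total ≈ 3.39 km/s

r₁ = 6371 + 701.5 = 7072.5 km = 7.0725×10⁶ m.
r₂ = 6371 + 22350 = 28721 km = 2.8721×10⁷ m.
Transfer ellipse a_t = (r₁ + r₂)/2 = 1.790×10⁷ m.
At r₁: circular v_c1 = √(μ/r₁) = 7507 m/s; transfer-perigee v_p = √[μ(2/r₁ − 1/a_t)] = 9510 m/s.
Δv₁ = v_p − v_c1 = 2003 m/s.
At r₂: circular v_c2 = √(μ/r₂) = 3725 m/s; transfer-apogee v_a = √[μ(2/r₂ − 1/a_t)] = 2342 m/s.
Δv₂ = v_c2 − v_a = 1383 m/s.
Total Δv = Δv₁ + Δv₂ = 3387 m/s = 3.387 km/s.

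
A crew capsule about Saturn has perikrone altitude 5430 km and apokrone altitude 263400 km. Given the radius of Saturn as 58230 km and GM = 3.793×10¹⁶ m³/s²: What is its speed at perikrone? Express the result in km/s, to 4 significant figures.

r_p = 58230 + 5430 = 63660 km = 6.3660×10⁷ m.
r_a = 58230 + 263400 = 321630 km = 3.2163×10⁸ m.
Semi-major axis a = (r_p + r_a)/2 = 1.9264×10⁵ km = 1.926×10⁸ m.
Vis-viva: v² = μ(2/r − 1/a) = 3.793×10¹⁶ × (3.142×10⁻⁸ − 5.191×10⁻⁹) = 9.948×10⁸ m²/s².
v = 31540 m/s = 31.54 km/s.

v ≈ 31.54 km/s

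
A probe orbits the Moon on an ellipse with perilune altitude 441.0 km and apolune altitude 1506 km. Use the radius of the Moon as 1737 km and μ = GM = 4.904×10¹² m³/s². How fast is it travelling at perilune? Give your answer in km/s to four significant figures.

v ≈ 1.641 km/s

r_p = 1737 + 441.0 = 2178.0 km = 2.1780×10⁶ m.
r_a = 1737 + 1506 = 3243.0 km = 3.2430×10⁶ m.
Semi-major axis a = (r_p + r_a)/2 = 2710.5 km = 2.710×10⁶ m.
Vis-viva: v² = μ(2/r − 1/a) = 4.904×10¹² × (9.183×10⁻⁷ − 3.689×10⁻⁷) = 2.694×10⁶ m²/s².
v = 1641 m/s = 1.641 km/s.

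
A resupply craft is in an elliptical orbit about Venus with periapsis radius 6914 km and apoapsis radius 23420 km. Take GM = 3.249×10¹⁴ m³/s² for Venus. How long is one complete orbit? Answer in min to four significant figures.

T ≈ 343.2 min

Semi-major axis a = (r_p + r_a)/2 = (6914.0 + 23420)/2 = 15167 km = 1.517×10⁷ m.
By Kepler's third law T = 2π√(a³/μ) = 2π × 3.277×10³ = 2.059×10⁴ s.
= 343.2 min.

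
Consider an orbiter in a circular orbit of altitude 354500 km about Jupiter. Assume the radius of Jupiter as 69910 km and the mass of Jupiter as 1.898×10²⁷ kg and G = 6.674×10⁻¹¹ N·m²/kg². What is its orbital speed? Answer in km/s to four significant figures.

v ≈ 17.28 km/s

μ = GM = 6.674×10⁻¹¹ × 1.898×10²⁷ = 1.267×10¹⁷ m³/s².
r = 69910 + 354500 = 424410 km = 4.2441×10⁸ m.
For a circular orbit v = √(μ/r) = √(1.267×10¹⁷ / 4.244×10⁸) = √(2.985×10⁸) = 17280 m/s.
That is 17.28 km/s.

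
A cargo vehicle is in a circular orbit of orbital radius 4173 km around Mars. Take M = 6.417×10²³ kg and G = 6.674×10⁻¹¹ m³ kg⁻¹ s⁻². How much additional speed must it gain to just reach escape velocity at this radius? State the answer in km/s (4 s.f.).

Δv ≈ 1.327 km/s

μ = GM = 6.674×10⁻¹¹ × 6.417×10²³ = 4.283×10¹³ m³/s².
r = 4173 km = 4.173×10⁶ m.
Circular speed v_c = √(μ/r) = 3204 m/s.
Escape speed v_esc = √(2μ/r) = √2 × v_c = 4531 m/s.
Δv = v_esc − v_c = 1327 m/s = 1.327 km/s.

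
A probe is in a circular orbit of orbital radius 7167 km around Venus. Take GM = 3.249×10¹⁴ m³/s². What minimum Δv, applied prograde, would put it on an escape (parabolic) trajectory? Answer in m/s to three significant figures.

Δv ≈ 2790 m/s

r = 7167 km = 7.167×10⁶ m.
Circular speed v_c = √(μ/r) = 6733 m/s.
Escape speed v_esc = √(2μ/r) = √2 × v_c = 9522 m/s.
Δv = v_esc − v_c = 2789 m/s.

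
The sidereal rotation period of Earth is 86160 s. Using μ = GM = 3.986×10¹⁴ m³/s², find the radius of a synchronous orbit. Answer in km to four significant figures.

r_sync ≈ 42160 km

A synchronous orbit has period T, so by Kepler's third law a = (μT²/4π²)^(1/3).
μT²/4π² = 3.986×10¹⁴ × (8.616×10⁴)² / 39.48 = 7.495×10²² m³.
a = 4.216×10⁷ m = 42163 km.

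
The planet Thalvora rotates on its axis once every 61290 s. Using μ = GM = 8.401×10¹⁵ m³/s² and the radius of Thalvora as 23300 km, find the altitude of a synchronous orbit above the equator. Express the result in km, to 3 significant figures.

h_sync ≈ 69500 km

A synchronous orbit has period T, so by Kepler's third law a = (μT²/4π²)^(1/3).
μT²/4π² = 8.401×10¹⁵ × (6.129×10⁴)² / 39.48 = 7.994×10²³ m³.
a = 9.281×10⁷ m = 92808 km.
Altitude h = a − R = 92808 − 23300 = 69508 km.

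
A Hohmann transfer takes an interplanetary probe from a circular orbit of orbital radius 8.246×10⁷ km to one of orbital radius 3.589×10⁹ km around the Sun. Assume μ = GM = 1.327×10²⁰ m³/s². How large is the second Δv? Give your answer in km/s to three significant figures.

Δv ≈ 4.79 km/s

r₁ = 8.246×10⁷ km = 8.246×10¹⁰ m.
r₂ = 3.589×10⁹ km = 3.589×10¹² m.
Transfer ellipse a_t = (r₁ + r₂)/2 = 1.836×10¹² m.
At r₁: circular v_c1 = √(μ/r₁) = 40120 m/s; transfer-perihelion v_p = √[μ(2/r₁ − 1/a_t)] = 56090 m/s.
At r₂: circular v_c2 = √(μ/r₂) = 6081 m/s; transfer-aphelion v_a = √[μ(2/r₂ − 1/a_t)] = 1289 m/s.
Δv₂ = v_c2 − v_a = 4792 m/s.
= 4.792 km/s.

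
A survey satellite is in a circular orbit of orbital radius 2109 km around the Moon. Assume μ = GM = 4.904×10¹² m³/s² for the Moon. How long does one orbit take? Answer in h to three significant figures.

T ≈ 2.41 h

r = 2109 km = 2.109×10⁶ m.
Kepler's third law: T = 2π√(r³/μ) = 2π√((2.109×10⁶)³ / 4.904×10¹²).
r³/μ = 1.913×10⁶ s², so T = 2π × 1.383×10³ = 8.690×10³ s.
Converting: 8.690×10³ s ÷ 3600 = 2.414 h.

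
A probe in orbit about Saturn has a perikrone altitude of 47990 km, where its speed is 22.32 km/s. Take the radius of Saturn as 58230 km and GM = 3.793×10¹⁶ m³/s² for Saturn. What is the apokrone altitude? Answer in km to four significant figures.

r_p = 58230 + 47990 = 1.0622×10⁵ km = 1.062×10⁸ m.
Specific energy ε = v²/2 − μ/r = -1.080×10⁸ J/kg, so a = −μ/(2ε) = 1.756×10⁸ m.
The apsides satisfy r_p + r_a = 2a, so the apokrone radius is 2a − r_p = 2.450×10⁸ m = 2.4499×10⁵ km.
Apokrone altitude = 2.4499×10⁵ − 58230 = 1.8676×10⁵ km.

apokrone altitude ≈ 1.868×10⁵ km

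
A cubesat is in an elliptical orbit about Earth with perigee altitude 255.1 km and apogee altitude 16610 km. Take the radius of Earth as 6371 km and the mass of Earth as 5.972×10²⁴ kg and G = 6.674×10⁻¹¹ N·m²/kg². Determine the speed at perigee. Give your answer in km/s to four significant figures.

μ = GM = 6.674×10⁻¹¹ × 5.972×10²⁴ = 3.986×10¹⁴ m³/s².
r_p = 6371 + 255.1 = 6626.1 km = 6.6261×10⁶ m.
r_a = 6371 + 16610 = 22981 km = 2.2981×10⁷ m.
Semi-major axis a = (r_p + r_a)/2 = 14804 km = 1.480×10⁷ m.
Vis-viva: v² = μ(2/r − 1/a) = 3.986×10¹⁴ × (3.018×10⁻⁷ − 6.755×10⁻⁸) = 9.338×10⁷ m²/s².
v = 9663 m/s = 9.663 km/s.

v ≈ 9.663 km/s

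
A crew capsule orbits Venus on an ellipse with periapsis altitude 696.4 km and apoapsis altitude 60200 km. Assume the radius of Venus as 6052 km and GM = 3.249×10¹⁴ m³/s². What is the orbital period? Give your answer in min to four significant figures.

T ≈ 1281 min

r_p = 6052 + 696.4 = 6748.4 km = 6.7484×10⁶ m.
r_a = 6052 + 60200 = 66252 km = 6.6252×10⁷ m.
Semi-major axis a = (r_p + r_a)/2 = (6748.4 + 66252)/2 = 36500 km = 3.650×10⁷ m.
By Kepler's third law T = 2π√(a³/μ) = 2π × 1.223×10⁴ = 7.687×10⁴ s.
= 1281 min.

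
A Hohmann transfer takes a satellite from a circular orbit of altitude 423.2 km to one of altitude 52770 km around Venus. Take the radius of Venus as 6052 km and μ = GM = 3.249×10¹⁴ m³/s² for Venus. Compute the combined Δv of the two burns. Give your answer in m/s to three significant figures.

Δv_total ≈ 3730 m/s

r₁ = 6052 + 423.2 = 6475.2 km = 6.4752×10⁶ m.
r₂ = 6052 + 52770 = 58822 km = 5.8822×10⁷ m.
Transfer ellipse a_t = (r₁ + r₂)/2 = 3.265×10⁷ m.
At r₁: circular v_c1 = √(μ/r₁) = 7084 m/s; transfer-periapsis v_p = √[μ(2/r₁ − 1/a_t)] = 9508 m/s.
Δv₁ = v_p − v_c1 = 2424 m/s.
At r₂: circular v_c2 = √(μ/r₂) = 2350 m/s; transfer-apoapsis v_a = √[μ(2/r₂ − 1/a_t)] = 1047 m/s.
Δv₂ = v_c2 − v_a = 1304 m/s.
Total Δv = Δv₁ + Δv₂ = 3728 m/s.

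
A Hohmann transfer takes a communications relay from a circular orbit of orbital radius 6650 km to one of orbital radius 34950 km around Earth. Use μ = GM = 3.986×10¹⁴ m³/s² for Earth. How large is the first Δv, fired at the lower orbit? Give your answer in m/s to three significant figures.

r₁ = 6650 km = 6.650×10⁶ m.
r₂ = 34950 km = 3.495×10⁷ m.
Transfer ellipse a_t = (r₁ + r₂)/2 = 2.080×10⁷ m.
At r₁: circular v_c1 = √(μ/r₁) = 7742 m/s; transfer-perigee v_p = √[μ(2/r₁ − 1/a_t)] = 10040 m/s.
Δv₁ = v_p − v_c1 = 2294 m/s.

Δv ≈ 2290 m/s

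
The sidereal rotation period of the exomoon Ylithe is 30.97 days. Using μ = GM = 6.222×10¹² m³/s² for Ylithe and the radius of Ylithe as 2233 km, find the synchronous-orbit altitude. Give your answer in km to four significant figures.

h_sync ≈ 1.019×10⁵ km

T = 30.97 days = 2.676×10⁶ s.
A synchronous orbit has period T, so by Kepler's third law a = (μT²/4π²)^(1/3).
μT²/4π² = 6.222×10¹² × (2.676×10⁶)² / 39.48 = 1.128×10²⁴ m³.
a = 1.041×10⁸ m = 1.0411×10⁵ km.
Altitude h = a − R = 1.0411×10⁵ − 2233 = 1.0188×10⁵ km.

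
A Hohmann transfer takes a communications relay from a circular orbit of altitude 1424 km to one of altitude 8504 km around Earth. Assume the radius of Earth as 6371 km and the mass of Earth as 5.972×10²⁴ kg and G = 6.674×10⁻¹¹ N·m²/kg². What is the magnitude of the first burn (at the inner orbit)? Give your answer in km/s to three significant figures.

Δv ≈ 1.04 km/s

μ = GM = 6.674×10⁻¹¹ × 5.972×10²⁴ = 3.986×10¹⁴ m³/s².
r₁ = 6371 + 1424 = 7795.0 km = 7.7950×10⁶ m.
r₂ = 6371 + 8504 = 14875 km = 1.4875×10⁷ m.
Transfer ellipse a_t = (r₁ + r₂)/2 = 1.134×10⁷ m.
At r₁: circular v_c1 = √(μ/r₁) = 7151 m/s; transfer-perigee v_p = √[μ(2/r₁ − 1/a_t)] = 8191 m/s.
Δv₁ = v_p − v_c1 = 1041 m/s.
= 1.041 km/s.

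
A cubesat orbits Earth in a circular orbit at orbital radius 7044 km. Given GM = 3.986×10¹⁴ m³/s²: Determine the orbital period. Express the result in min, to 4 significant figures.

T ≈ 98.06 min

r = 7044 km = 7.044×10⁶ m.
Kepler's third law: T = 2π√(r³/μ) = 2π√((7.044×10⁶)³ / 3.986×10¹⁴).
r³/μ = 8.768×10⁵ s², so T = 2π × 9.364×10² = 5.884×10³ s.
Converting: 5.884×10³ s ÷ 60.00 = 98.06 min.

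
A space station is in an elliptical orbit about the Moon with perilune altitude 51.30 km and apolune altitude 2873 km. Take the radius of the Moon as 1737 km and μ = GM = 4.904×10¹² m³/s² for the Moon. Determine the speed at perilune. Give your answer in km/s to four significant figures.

r_p = 1737 + 51.30 = 1788.3 km = 1.7883×10⁶ m.
r_a = 1737 + 2873 = 4610.0 km = 4.6100×10⁶ m.
Semi-major axis a = (r_p + r_a)/2 = 3199.2 km = 3.199×10⁶ m.
Vis-viva: v² = μ(2/r − 1/a) = 4.904×10¹² × (1.118×10⁻⁶ − 3.126×10⁻⁷) = 3.952×10⁶ m²/s².
v = 1988 m/s = 1.988 km/s.

v ≈ 1.988 km/s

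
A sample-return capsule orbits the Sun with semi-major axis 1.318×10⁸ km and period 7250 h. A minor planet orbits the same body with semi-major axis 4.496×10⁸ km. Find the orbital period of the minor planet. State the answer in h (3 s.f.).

Kepler's third law: T² ∝ a³, so T₂ = T₁ (a₂/a₁)^(3/2).
a₂/a₁ = 3.411, (a₂/a₁)^(3/2) = 6.300.
T₂ = 7250 × 6.300 = 45680 h.

T₂ ≈ 45700 h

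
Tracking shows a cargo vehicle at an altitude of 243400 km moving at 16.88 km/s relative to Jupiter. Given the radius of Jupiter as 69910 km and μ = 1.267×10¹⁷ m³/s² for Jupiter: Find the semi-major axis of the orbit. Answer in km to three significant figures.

a ≈ 2.42×10⁵ km

r = 69910 + 243400 = 3.1331×10⁵ km = 3.133×10⁸ m.
Specific orbital energy ε = v²/2 − μ/r = (16880)²/2 − 1.267×10¹⁷/3.133×10⁸ = -2.619×10⁸ J/kg.
Since ε = −μ/(2a), a = −μ/(2ε) = 2.419×10⁸ m = 2.4186×10⁵ km.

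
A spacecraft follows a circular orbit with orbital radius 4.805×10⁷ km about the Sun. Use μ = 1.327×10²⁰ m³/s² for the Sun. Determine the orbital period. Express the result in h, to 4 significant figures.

r = 4.805×10⁷ km = 4.805×10¹⁰ m.
Kepler's third law: T = 2π√(r³/μ) = 2π√((4.805×10¹⁰)³ / 1.327×10²⁰).
r³/μ = 8.360×10¹¹ s², so T = 2π × 9.143×10⁵ = 5.745×10⁶ s.
Converting: 5.745×10⁶ s ÷ 3600 = 1596 h.

T ≈ 1596 h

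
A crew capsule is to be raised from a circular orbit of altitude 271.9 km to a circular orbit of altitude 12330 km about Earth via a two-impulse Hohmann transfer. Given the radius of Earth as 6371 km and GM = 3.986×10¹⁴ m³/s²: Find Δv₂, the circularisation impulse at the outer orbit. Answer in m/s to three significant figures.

r₁ = 6371 + 271.9 = 6642.9 km = 6.6429×10⁶ m.
r₂ = 6371 + 12330 = 18701 km = 1.8701×10⁷ m.
Transfer ellipse a_t = (r₁ + r₂)/2 = 1.267×10⁷ m.
At r₁: circular v_c1 = √(μ/r₁) = 7746 m/s; transfer-perigee v_p = √[μ(2/r₁ − 1/a_t)] = 9410 m/s.
At r₂: circular v_c2 = √(μ/r₂) = 4617 m/s; transfer-apogee v_a = √[μ(2/r₂ − 1/a_t)] = 3343 m/s.
Δv₂ = v_c2 − v_a = 1274 m/s.

Δv ≈ 1270 m/s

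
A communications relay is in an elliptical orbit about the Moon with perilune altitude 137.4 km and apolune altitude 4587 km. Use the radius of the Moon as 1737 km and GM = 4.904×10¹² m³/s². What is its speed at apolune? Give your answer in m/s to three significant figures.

r_p = 1737 + 137.4 = 1874.4 km = 1.8744×10⁶ m.
r_a = 1737 + 4587 = 6324.0 km = 6.3240×10⁶ m.
Semi-major axis a = (r_p + r_a)/2 = 4099.2 km = 4.099×10⁶ m.
Vis-viva: v² = μ(2/r − 1/a) = 4.904×10¹² × (3.163×10⁻⁷ − 2.440×10⁻⁷) = 3.546×10⁵ m²/s².
v = 595.5 m/s.

v ≈ 595 m/s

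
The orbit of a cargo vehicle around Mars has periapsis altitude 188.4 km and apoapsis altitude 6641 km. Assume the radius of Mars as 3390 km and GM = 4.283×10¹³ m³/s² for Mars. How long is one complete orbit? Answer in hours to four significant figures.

T ≈ 4.734 hours

r_p = 3390 + 188.4 = 3578.4 km = 3.5784×10⁶ m.
r_a = 3390 + 6641 = 10031 km = 1.0031×10⁷ m.
Semi-major axis a = (r_p + r_a)/2 = (3578.4 + 10031)/2 = 6804.7 km = 6.805×10⁶ m.
By Kepler's third law T = 2π√(a³/μ) = 2π × 2.712×10³ = 1.704×10⁴ s.
= 4.734 hours.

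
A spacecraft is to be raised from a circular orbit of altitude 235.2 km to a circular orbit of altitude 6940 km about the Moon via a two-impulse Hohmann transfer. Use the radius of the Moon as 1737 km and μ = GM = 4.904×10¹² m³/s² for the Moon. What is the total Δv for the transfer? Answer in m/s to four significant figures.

Δv_total ≈ 730.3 m/s

r₁ = 1737 + 235.2 = 1972.2 km = 1.9722×10⁶ m.
r₂ = 1737 + 6940 = 8677.0 km = 8.6770×10⁶ m.
Transfer ellipse a_t = (r₁ + r₂)/2 = 5.325×10⁶ m.
At r₁: circular v_c1 = √(μ/r₁) = 1577 m/s; transfer-perilune v_p = √[μ(2/r₁ − 1/a_t)] = 2013 m/s.
Δv₁ = v_p − v_c1 = 436.1 m/s.
At r₂: circular v_c2 = √(μ/r₂) = 751.8 m/s; transfer-apolune v_a = √[μ(2/r₂ − 1/a_t)] = 457.5 m/s.
Δv₂ = v_c2 − v_a = 294.2 m/s.
Total Δv = Δv₁ + Δv₂ = 730.3 m/s.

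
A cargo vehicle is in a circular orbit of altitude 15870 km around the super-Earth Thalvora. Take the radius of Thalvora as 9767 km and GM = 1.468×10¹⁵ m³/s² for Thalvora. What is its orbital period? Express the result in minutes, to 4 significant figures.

r = 9767 + 15870 = 25637 km = 2.5637×10⁷ m.
Kepler's third law: T = 2π√(r³/μ) = 2π√((2.564×10⁷)³ / 1.468×10¹⁵).
r³/μ = 1.148×10⁷ s², so T = 2π × 3.388×10³ = 2.129×10⁴ s.
Converting: 2.129×10⁴ s ÷ 60.00 = 354.8 minutes.

T ≈ 354.8 minutes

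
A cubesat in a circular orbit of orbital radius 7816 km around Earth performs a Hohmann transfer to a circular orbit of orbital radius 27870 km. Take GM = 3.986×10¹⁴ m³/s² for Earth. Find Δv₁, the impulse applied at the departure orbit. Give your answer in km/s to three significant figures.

r₁ = 7816 km = 7.816×10⁶ m.
r₂ = 27870 km = 2.787×10⁷ m.
Transfer ellipse a_t = (r₁ + r₂)/2 = 1.784×10⁷ m.
At r₁: circular v_c1 = √(μ/r₁) = 7141 m/s; transfer-perigee v_p = √[μ(2/r₁ − 1/a_t)] = 8925 m/s.
Δv₁ = v_p − v_c1 = 1784 m/s.
= 1.784 km/s.

Δv ≈ 1.78 km/s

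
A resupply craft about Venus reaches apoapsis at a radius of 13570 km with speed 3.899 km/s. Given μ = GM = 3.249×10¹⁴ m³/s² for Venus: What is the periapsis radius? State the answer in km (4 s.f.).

periapsis radius ≈ 6312 km

r_a = 1.357×10⁷ m.
Specific energy ε = v²/2 − μ/r = -1.634×10⁷ J/kg, so a = −μ/(2ε) = 9.941×10⁶ m.
The apsides satisfy r_p + r_a = 2a, so the periapsis radius is 2a − r_a = 6.312×10⁶ m = 6312.0 km.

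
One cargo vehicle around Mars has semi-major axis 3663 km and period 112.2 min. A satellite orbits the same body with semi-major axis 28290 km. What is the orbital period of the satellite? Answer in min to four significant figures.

T₂ ≈ 2408 min

Kepler's third law: T² ∝ a³, so T₂ = T₁ (a₂/a₁)^(3/2).
a₂/a₁ = 7.723, (a₂/a₁)^(3/2) = 21.46.
T₂ = 112.2 × 21.46 = 2408 min.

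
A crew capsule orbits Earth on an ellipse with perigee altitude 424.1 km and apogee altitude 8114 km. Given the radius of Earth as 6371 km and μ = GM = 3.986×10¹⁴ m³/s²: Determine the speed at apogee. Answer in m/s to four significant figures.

r_p = 6371 + 424.1 = 6795.1 km = 6.7951×10⁶ m.
r_a = 6371 + 8114 = 14485 km = 1.4485×10⁷ m.
Semi-major axis a = (r_p + r_a)/2 = 10640 km = 1.064×10⁷ m.
Vis-viva: v² = μ(2/r − 1/a) = 3.986×10¹⁴ × (1.381×10⁻⁷ − 9.398×10⁻⁸) = 1.757×10⁷ m²/s².
v = 4192 m/s.

v ≈ 4192 m/s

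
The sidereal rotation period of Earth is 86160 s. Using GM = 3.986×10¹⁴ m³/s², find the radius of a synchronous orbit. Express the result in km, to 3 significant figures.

r_sync ≈ 42200 km

A synchronous orbit has period T, so by Kepler's third law a = (μT²/4π²)^(1/3).
μT²/4π² = 3.986×10¹⁴ × (8.616×10⁴)² / 39.48 = 7.495×10²² m³.
a = 4.216×10⁷ m = 42163 km.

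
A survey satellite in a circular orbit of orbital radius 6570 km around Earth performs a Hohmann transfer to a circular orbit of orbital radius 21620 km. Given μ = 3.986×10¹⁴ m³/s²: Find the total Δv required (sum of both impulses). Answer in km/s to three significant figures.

Δv_total ≈ 3.22 km/s

r₁ = 6570 km = 6.570×10⁶ m.
r₂ = 21620 km = 2.162×10⁷ m.
Transfer ellipse a_t = (r₁ + r₂)/2 = 1.410×10⁷ m.
At r₁: circular v_c1 = √(μ/r₁) = 7789 m/s; transfer-perigee v_p = √[μ(2/r₁ − 1/a_t)] = 9647 m/s.
Δv₁ = v_p − v_c1 = 1858 m/s.
At r₂: circular v_c2 = √(μ/r₂) = 4294 m/s; transfer-apogee v_a = √[μ(2/r₂ − 1/a_t)] = 2932 m/s.
Δv₂ = v_c2 − v_a = 1362 m/s.
Total Δv = Δv₁ + Δv₂ = 3220 m/s = 3.220 km/s.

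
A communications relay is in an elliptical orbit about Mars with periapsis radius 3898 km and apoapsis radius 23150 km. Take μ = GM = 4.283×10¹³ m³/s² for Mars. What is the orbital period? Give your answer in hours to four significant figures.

Semi-major axis a = (r_p + r_a)/2 = (3898.0 + 23150)/2 = 13524 km = 1.352×10⁷ m.
By Kepler's third law T = 2π√(a³/μ) = 2π × 7.599×10³ = 4.775×10⁴ s.
= 13.26 hours.

T ≈ 13.26 hours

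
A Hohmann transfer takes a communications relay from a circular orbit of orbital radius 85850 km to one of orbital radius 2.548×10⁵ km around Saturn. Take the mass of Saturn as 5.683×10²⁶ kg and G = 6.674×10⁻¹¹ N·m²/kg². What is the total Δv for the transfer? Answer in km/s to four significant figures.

μ = GM = 6.674×10⁻¹¹ × 5.683×10²⁶ = 3.793×10¹⁶ m³/s².
r₁ = 85850 km = 8.585×10⁷ m.
r₂ = 2.548×10⁵ km = 2.548×10⁸ m.
Transfer ellipse a_t = (r₁ + r₂)/2 = 1.703×10⁸ m.
At r₁: circular v_c1 = √(μ/r₁) = 21020 m/s; transfer-perikrone v_p = √[μ(2/r₁ − 1/a_t)] = 25710 m/s.
Δv₁ = v_p − v_c1 = 4689 m/s.
At r₂: circular v_c2 = √(μ/r₂) = 12200 m/s; transfer-apokrone v_a = √[μ(2/r₂ − 1/a_t)] = 8662 m/s.
Δv₂ = v_c2 − v_a = 3539 m/s.
Total Δv = Δv₁ + Δv₂ = 8228 m/s = 8.228 km/s.

Δv_total ≈ 8.228 km/s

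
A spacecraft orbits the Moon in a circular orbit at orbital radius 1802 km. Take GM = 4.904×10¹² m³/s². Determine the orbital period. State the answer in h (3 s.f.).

T ≈ 1.91 h

r = 1802 km = 1.802×10⁶ m.
Kepler's third law: T = 2π√(r³/μ) = 2π√((1.802×10⁶)³ / 4.904×10¹²).
r³/μ = 1.193×10⁶ s², so T = 2π × 1.092×10³ = 6.863×10³ s.
Converting: 6.863×10³ s ÷ 3600 = 1.906 h.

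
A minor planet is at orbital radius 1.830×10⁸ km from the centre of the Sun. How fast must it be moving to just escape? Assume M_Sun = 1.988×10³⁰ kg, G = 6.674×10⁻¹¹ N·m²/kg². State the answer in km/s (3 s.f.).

v_esc ≈ 38.1 km/s

μ = GM = 6.674×10⁻¹¹ × 1.988×10³⁰ = 1.327×10²⁰ m³/s².
r = 1.830×10⁸ km = 1.830×10¹¹ m.
Escape speed v_esc = √(2μ/r) = √(2 × 1.327×10²⁰ / 1.830×10¹¹) = √(1.450×10⁹) = 38080 m/s.
= 38.08 km/s.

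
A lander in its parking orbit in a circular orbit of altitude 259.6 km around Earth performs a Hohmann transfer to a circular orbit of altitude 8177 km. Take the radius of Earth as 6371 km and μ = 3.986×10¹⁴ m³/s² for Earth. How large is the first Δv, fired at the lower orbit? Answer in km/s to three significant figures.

Δv ≈ 1.33 km/s

r₁ = 6371 + 259.6 = 6630.6 km = 6.6306×10⁶ m.
r₂ = 6371 + 8177 = 14548 km = 1.4548×10⁷ m.
Transfer ellipse a_t = (r₁ + r₂)/2 = 1.059×10⁷ m.
At r₁: circular v_c1 = √(μ/r₁) = 7753 m/s; transfer-perigee v_p = √[μ(2/r₁ − 1/a_t)] = 9088 m/s.
Δv₁ = v_p − v_c1 = 1334 m/s.
= 1.334 km/s.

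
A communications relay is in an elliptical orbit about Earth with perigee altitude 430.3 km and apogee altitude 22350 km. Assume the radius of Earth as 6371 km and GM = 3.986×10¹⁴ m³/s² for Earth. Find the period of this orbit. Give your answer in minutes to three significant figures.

T ≈ 393 minutes

r_p = 6371 + 430.3 = 6801.3 km = 6.8013×10⁶ m.
r_a = 6371 + 22350 = 28721 km = 2.8721×10⁷ m.
Semi-major axis a = (r_p + r_a)/2 = (6801.3 + 28721)/2 = 17761 km = 1.776×10⁷ m.
By Kepler's third law T = 2π√(a³/μ) = 2π × 3.749×10³ = 2.356×10⁴ s.
= 392.6 minutes.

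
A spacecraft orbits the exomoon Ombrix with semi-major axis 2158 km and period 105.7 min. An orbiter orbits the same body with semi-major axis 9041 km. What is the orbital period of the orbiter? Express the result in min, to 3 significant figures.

Kepler's third law: T² ∝ a³, so T₂ = T₁ (a₂/a₁)^(3/2).
a₂/a₁ = 4.190, (a₂/a₁)^(3/2) = 8.575.
T₂ = 105.7 × 8.575 = 906.4 min.

T₂ ≈ 906 min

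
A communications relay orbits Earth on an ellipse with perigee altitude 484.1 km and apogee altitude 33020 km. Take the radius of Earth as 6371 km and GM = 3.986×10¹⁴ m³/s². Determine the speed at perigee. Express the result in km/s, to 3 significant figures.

v ≈ 9.95 km/s

r_p = 6371 + 484.1 = 6855.1 km = 6.8551×10⁶ m.
r_a = 6371 + 33020 = 39391 km = 3.9391×10⁷ m.
Semi-major axis a = (r_p + r_a)/2 = 23123 km = 2.312×10⁷ m.
Vis-viva: v² = μ(2/r − 1/a) = 3.986×10¹⁴ × (2.918×10⁻⁷ − 4.325×10⁻⁸) = 9.905×10⁷ m²/s².
v = 9953 m/s = 9.953 km/s.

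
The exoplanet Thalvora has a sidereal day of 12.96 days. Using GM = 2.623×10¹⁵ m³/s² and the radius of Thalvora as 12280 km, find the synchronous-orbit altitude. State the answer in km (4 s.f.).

h_sync ≈ 4.245×10⁵ km

T = 12.96 days = 1.120×10⁶ s.
A synchronous orbit has period T, so by Kepler's third law a = (μT²/4π²)^(1/3).
μT²/4π² = 2.623×10¹⁵ × (1.120×10⁶)² / 39.48 = 8.331×10²⁵ m³.
a = 4.367×10⁸ m = 4.3674×10⁵ km.
Altitude h = a − R = 4.3674×10⁵ − 12280 = 4.2446×10⁵ km.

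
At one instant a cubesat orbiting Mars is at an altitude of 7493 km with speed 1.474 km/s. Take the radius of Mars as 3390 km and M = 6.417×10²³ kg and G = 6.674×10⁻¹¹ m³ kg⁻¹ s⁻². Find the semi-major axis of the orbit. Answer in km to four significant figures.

a ≈ 7516 km

μ = GM = 6.674×10⁻¹¹ × 6.417×10²³ = 4.283×10¹³ m³/s².
r = 3390 + 7493 = 10883 km = 1.088×10⁷ m.
Vis-viva rearranged: 1/a = 2/r − v²/μ = 1.838×10⁻⁷ − 5.073×10⁻⁸ = 1.330×10⁻⁷ m⁻¹.
a = 7.516×10⁶ m = 7516.5 km.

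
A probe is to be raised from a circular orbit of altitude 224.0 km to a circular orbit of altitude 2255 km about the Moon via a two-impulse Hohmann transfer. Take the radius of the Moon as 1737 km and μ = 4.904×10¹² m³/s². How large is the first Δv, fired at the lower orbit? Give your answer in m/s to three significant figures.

r₁ = 1737 + 224.0 = 1961.0 km = 1.9610×10⁶ m.
r₂ = 1737 + 2255 = 3992.0 km = 3.9920×10⁶ m.
Transfer ellipse a_t = (r₁ + r₂)/2 = 2.976×10⁶ m.
At r₁: circular v_c1 = √(μ/r₁) = 1581 m/s; transfer-perilune v_p = √[μ(2/r₁ − 1/a_t)] = 1831 m/s.
Δv₁ = v_p − v_c1 = 250.0 m/s.

Δv ≈ 250 m/s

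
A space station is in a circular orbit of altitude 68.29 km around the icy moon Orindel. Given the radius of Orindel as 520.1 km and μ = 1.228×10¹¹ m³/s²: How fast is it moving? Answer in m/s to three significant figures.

r = 520.1 + 68.29 = 588.39 km = 5.8839×10⁵ m.
For a circular orbit v = √(μ/r) = √(1.228×10¹¹ / 5.884×10⁵) = √(2.087×10⁵) = 456.8 m/s.

v ≈ 457 m/s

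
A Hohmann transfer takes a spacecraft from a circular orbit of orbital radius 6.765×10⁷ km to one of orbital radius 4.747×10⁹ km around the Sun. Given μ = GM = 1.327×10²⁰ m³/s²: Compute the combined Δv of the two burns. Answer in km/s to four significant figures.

r₁ = 6.765×10⁷ km = 6.765×10¹⁰ m.
r₂ = 4.747×10⁹ km = 4.747×10¹² m.
Transfer ellipse a_t = (r₁ + r₂)/2 = 2.407×10¹² m.
At r₁: circular v_c1 = √(μ/r₁) = 44290 m/s; transfer-perihelion v_p = √[μ(2/r₁ − 1/a_t)] = 62190 m/s.
Δv₁ = v_p − v_c1 = 17900 m/s.
At r₂: circular v_c2 = √(μ/r₂) = 5287 m/s; transfer-aphelion v_a = √[μ(2/r₂ − 1/a_t)] = 886.3 m/s.
Δv₂ = v_c2 − v_a = 4401 m/s.
Total Δv = Δv₁ + Δv₂ = 22300 m/s = 22.30 km/s.

Δv_total ≈ 22.30 km/s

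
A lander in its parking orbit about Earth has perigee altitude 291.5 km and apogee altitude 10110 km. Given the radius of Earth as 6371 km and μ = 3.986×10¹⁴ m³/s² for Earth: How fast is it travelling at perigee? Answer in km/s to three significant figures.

r_p = 6371 + 291.5 = 6662.5 km = 6.6625×10⁶ m.
r_a = 6371 + 10110 = 16481 km = 1.6481×10⁷ m.
Semi-major axis a = (r_p + r_a)/2 = 11572 km = 1.157×10⁷ m.
Vis-viva: v² = μ(2/r − 1/a) = 3.986×10¹⁴ × (3.002×10⁻⁷ − 8.642×10⁻⁸) = 8.521×10⁷ m²/s².
v = 9231 m/s = 9.231 km/s.

v ≈ 9.23 km/s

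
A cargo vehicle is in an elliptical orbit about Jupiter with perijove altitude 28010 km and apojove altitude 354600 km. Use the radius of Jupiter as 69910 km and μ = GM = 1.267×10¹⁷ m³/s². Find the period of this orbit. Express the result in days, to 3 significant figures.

T ≈ 0.863 days

r_p = 69910 + 28010 = 97920 km = 9.7920×10⁷ m.
r_a = 69910 + 354600 = 424510 km = 4.2451×10⁸ m.
Semi-major axis a = (r_p + r_a)/2 = (97920 + 4.2451×10⁵)/2 = 2.6122×10⁵ km = 2.612×10⁸ m.
By Kepler's third law T = 2π√(a³/μ) = 2π × 1.186×10⁴ = 7.452×10⁴ s.
= 0.8625 days.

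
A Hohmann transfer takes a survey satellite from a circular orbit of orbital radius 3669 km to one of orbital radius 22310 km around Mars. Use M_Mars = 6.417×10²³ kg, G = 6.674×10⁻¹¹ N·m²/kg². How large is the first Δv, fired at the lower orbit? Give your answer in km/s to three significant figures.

μ = GM = 6.674×10⁻¹¹ × 6.417×10²³ = 4.283×10¹³ m³/s².
r₁ = 3669 km = 3.669×10⁶ m.
r₂ = 22310 km = 2.231×10⁷ m.
Transfer ellipse a_t = (r₁ + r₂)/2 = 1.299×10⁷ m.
At r₁: circular v_c1 = √(μ/r₁) = 3417 m/s; transfer-periapsis v_p = √[μ(2/r₁ − 1/a_t)] = 4478 m/s.
Δv₁ = v_p − v_c1 = 1061 m/s.
= 1.061 km/s.

Δv ≈ 1.06 km/s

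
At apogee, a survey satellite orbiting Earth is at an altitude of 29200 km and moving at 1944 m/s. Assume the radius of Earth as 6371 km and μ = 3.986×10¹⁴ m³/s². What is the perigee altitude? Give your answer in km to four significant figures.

r_a = 6371 + 29200 = 35571 km = 3.557×10⁷ m.
Specific energy ε = v²/2 − μ/r = -9.316×10⁶ J/kg, so a = −μ/(2ε) = 2.139×10⁷ m.
The apsides satisfy r_p + r_a = 2a, so the perigee radius is 2a − r_a = 7.215×10⁶ m = 7214.7 km.
Perigee altitude = 7214.7 − 6371 = 843.73 km.

perigee altitude ≈ 843.7 km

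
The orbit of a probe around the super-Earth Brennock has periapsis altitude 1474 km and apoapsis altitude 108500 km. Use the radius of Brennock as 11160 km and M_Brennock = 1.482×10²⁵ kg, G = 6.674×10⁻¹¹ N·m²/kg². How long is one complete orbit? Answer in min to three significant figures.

T ≈ 1790 min

μ = GM = 6.674×10⁻¹¹ × 1.482×10²⁵ = 9.891×10¹⁴ m³/s².
r_p = 11160 + 1474 = 12634 km = 1.2634×10⁷ m.
r_a = 11160 + 108500 = 119660 km = 1.1966×10⁸ m.
Semi-major axis a = (r_p + r_a)/2 = (12634 + 1.1966×10⁵)/2 = 66147 km = 6.615×10⁷ m.
By Kepler's third law T = 2π√(a³/μ) = 2π × 1.711×10⁴ = 1.075×10⁵ s.
= 1791 min.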